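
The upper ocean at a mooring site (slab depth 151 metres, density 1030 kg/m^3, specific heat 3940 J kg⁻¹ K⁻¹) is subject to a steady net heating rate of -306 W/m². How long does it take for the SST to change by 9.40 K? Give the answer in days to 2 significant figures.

220 days

Areal heat capacity C = ρ c_p D = 1030 × 3940 × 151 = 6.13×10^8 J/(m²·K).
Time required: Δt = C ΔT / F = 6.13×10^8 × -9.40 / -306 = 1.88×10^7 s.
In days: 1.88×10^7 s / (86400 s/day) = 218 days.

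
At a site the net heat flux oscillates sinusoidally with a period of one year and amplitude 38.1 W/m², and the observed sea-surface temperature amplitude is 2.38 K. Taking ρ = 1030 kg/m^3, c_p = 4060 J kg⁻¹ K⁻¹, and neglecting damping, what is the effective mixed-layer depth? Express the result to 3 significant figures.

ω = 2π / 3.15×10^7 s = 1.99×10^-7 s⁻¹.
Required C = F₀ / (A ω) = 38.1 / (2.38 × 1.99×10^-7) = 8.03×10^7 J/(m²·K).
D = C / (ρ c_p) = 8.03×10^7 / (1030 × 4060) = 19.2 m.

19.2 m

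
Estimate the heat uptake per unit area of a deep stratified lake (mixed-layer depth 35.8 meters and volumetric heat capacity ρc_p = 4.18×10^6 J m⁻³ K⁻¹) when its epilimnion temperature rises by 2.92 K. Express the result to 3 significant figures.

Areal heat capacity C = ρc_p × D = 4.18×10^6 × 35.8 = 1.50×10^8 J/(m²·K).
ΔQ = C ΔT = 1.50×10^8 × 2.92 = 4.37×10^8 J/m².

4.37×10^8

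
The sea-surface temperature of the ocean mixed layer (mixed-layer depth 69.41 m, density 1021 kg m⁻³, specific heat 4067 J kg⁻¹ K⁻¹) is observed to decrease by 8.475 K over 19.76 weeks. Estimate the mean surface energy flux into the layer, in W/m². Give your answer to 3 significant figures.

Areal heat capacity C = ρ c_p D = 1021 × 4067 × 69.41 = 2.88×10^8 J/(m²·K).
Required heat per unit area: Q = C ΔT = 2.88×10^8 × -8.475 = -2.44×10^9 J/m².
Flux F = Q / Δt = -2.44×10^9 / 1.20×10^7 s = -204 W/m².

-204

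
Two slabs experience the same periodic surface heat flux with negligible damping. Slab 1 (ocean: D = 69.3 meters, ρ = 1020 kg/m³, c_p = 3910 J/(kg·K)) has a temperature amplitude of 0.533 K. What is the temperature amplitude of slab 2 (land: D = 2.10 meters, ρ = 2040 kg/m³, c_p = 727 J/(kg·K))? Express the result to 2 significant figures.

C_ocean = 2.76×10^8 J/(m²·K); C_land = 3.11×10^6 J/(m²·K).
A ∝ 1/C ⇒ A_land = A_ocean × C_ocean/C_land = 0.533 × 88.7 = 47.3 K.

47 K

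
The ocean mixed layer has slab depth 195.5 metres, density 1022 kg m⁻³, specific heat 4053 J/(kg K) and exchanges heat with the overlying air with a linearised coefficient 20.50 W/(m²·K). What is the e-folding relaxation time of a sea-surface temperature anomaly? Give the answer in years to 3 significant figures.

1.25 years

Areal heat capacity C = ρ c_p D = 1022 × 4053 × 195.5 = 8.10×10^8 J/(m^2 K).
Relaxation time τ = C / λ = 8.10×10^8 / 20.50 = 3.95×10^7 s.
In years: 3.95×10^7 s / (3.156×10^7 s/year) = 1.25 years.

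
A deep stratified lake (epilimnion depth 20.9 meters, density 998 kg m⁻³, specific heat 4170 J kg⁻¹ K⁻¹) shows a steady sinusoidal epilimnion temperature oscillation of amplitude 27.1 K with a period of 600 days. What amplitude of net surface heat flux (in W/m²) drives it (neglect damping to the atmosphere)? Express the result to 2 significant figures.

290

Areal heat capacity C = ρ c_p D = 998 × 4170 × 20.9 = 8.70×10^7 J/(m^2 K).
ω = 2π / 5.18×10^7 s = 1.21×10^-7 s⁻¹.
Cω = 8.70×10^7 × 1.21×10^-7 = 10.5 W/(m²·K).
F₀ = A × Cω = 27.1 × 10.5 = 286 W/m².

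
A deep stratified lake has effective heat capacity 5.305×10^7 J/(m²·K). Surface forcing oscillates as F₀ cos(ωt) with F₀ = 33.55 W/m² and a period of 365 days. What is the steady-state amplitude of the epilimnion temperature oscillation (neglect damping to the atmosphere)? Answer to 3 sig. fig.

Areal heat capacity C = 5.305×10^7 J/(m²·K) (given).
Angular frequency ω = 2π / T = 2π / 3.15×10^7 s = 1.99×10^-7 s⁻¹.
Cω = 5.30×10^7 × 1.99×10^-7 = 10.6 W/(m²·K).
Amplitude A = F₀ / (Cω) = 33.55 / 10.6 = 3.17 K.

3.17 K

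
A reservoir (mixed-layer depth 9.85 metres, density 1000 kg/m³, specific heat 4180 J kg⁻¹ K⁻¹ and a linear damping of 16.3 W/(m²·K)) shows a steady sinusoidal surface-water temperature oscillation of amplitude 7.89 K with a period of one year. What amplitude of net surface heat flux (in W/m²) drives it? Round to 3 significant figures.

Areal heat capacity C = ρ c_p D = 1000 × 4180 × 9.85 = 4.12×10^7 J/(m²·K).
ω = 2π / 3.15×10^7 s = 1.99×10^-7 s⁻¹.
√((Cω)² + λ²) = √((8.20)² + 16.3²) = 18.2 W/(m²·K).
F₀ = A × √((Cω)²+λ²) = 7.89 × 18.2 = 144 W/m².

144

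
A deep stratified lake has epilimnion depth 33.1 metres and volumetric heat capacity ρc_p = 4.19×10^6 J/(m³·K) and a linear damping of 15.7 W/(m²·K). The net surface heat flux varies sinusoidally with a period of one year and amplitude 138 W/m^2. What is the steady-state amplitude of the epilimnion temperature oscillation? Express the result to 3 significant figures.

4.34 K

Areal heat capacity C = ρc_p × D = 4.19×10^6 × 33.1 = 1.39×10^8 J/(m^2 K).
Angular frequency ω = 2π / T = 2π / 3.15×10^7 s = 1.99×10^-7 s⁻¹.
√((Cω)² + λ²) = √((27.6)² + 15.7²) = 31.8 W/(m²·K).
Amplitude A = F₀ / √((Cω)²+λ²) = 138 / 31.8 = 4.34 K.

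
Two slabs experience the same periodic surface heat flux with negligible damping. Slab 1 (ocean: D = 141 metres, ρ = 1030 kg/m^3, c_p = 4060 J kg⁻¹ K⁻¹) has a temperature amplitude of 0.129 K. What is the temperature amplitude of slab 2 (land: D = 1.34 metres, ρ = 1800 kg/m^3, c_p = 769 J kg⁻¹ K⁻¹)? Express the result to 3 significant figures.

C_ocean = 5.90×10^8 J/(m²·K); C_land = 1.85×10^6 J/(m²·K).
A ∝ 1/C ⇒ A_land = A_ocean × C_ocean/C_land = 0.129 × 318 = 41.0 K.

41.0 K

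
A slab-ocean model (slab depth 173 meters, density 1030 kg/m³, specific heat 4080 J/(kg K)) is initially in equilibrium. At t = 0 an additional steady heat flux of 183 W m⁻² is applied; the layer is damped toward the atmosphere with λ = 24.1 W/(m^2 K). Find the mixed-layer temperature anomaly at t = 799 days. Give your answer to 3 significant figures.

6.82 K

Areal heat capacity C = ρ c_p D = 1030 × 4080 × 173 = 7.27×10^8 J/(m^2 K).
τ = C / λ = 7.27×10^8 / 24.1 = 3.02×10^7 s.
Equilibrium anomaly ΔT_eq = F / λ = 183 / 24.1 = 7.59 K.
t = 799 days = 6.90×10^7 s, so t/τ = 2.29.
ΔT(t) = ΔT_eq (1 − e^(−t/τ)) = 7.59 × (1 − e^−2.29) = 6.82 K.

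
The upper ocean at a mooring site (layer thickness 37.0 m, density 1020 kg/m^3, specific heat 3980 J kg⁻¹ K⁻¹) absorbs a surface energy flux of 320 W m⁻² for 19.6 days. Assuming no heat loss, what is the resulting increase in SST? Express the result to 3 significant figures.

3.61 K

Areal heat capacity C = ρ c_p D = 1020 × 3980 × 37.0 = 1.50×10^8 J/(m²·K).
Net heat input Q = F Δt = 320 × (19.6 days × 86400 s/day) = 5.42×10^8 J/m².
ΔT = Q / C = 5.42×10^8 / 1.50×10^8 = 3.61 K.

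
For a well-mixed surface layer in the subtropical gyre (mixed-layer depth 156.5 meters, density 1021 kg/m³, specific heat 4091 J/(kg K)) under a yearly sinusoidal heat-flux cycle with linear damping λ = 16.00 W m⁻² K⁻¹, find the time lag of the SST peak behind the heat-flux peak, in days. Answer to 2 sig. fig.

84 days

Areal heat capacity C = ρ c_p D = 1021 × 4091 × 156.5 = 6.54×10^8 J m⁻² K⁻¹.
ω = 2π / 3.15×10^7 s = 1.99×10^-7 s⁻¹.
Phase lag φ = arctan(Cω/λ) = arctan(130/16.00) = 1.45 rad.
Time lag = φ / ω = 1.45 / 1.99×10^-7 = 7.27×10^6 s = 84.1 days.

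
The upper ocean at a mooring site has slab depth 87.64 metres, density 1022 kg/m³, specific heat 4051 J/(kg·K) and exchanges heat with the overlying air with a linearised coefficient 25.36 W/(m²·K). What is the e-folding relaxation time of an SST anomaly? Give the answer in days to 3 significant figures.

166 days

Areal heat capacity C = ρ c_p D = 1022 × 4051 × 87.64 = 3.63×10^8 J/(m^2 K).
Relaxation time τ = C / λ = 3.63×10^8 / 25.36 = 1.43×10^7 s.
In days: 1.43×10^7 s / (86400 s/day) = 166 days.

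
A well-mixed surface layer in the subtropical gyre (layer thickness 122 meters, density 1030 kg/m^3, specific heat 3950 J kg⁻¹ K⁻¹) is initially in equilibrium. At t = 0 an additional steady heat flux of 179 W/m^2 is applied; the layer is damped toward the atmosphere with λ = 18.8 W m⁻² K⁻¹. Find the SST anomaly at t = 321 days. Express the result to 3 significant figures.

Areal heat capacity C = ρ c_p D = 1030 × 3950 × 122 = 4.96×10^8 J m⁻² K⁻¹.
τ = C / λ = 4.96×10^8 / 18.8 = 2.64×10^7 s.
Equilibrium anomaly ΔT_eq = F / λ = 179 / 18.8 = 9.52 K.
t = 321 days = 2.77×10^7 s, so t/τ = 1.05.
ΔT(t) = ΔT_eq (1 − e^(−t/τ)) = 9.52 × (1 − e^−1.05) = 6.19 K.

6.19 K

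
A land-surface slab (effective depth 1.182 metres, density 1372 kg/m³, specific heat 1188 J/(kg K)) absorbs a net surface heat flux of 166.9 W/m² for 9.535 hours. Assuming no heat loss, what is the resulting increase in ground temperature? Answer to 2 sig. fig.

Areal heat capacity C = ρ c_p D = 1372 × 1188 × 1.182 = 1.93×10^6 J m⁻² K⁻¹.
Net heat input Q = F Δt = 166.9 × (9.535 hours × 3600 s/hour) = 5.73×10^6 J/m².
ΔT = Q / C = 5.73×10^6 / 1.93×10^6 = 2.97 K.

3.0 K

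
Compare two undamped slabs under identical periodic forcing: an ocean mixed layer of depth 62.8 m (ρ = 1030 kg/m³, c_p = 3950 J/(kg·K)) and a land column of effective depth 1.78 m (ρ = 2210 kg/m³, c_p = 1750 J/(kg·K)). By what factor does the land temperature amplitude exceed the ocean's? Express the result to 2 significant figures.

C_ocean = 1030 × 3950 × 62.8 = 2.56×10^8 J/(m²·K).
C_land = 2210 × 1750 × 1.78 = 6.88×10^6 J/(m²·K).
Undamped amplitude ∝ 1/C, so A_land/A_ocean = C_ocean/C_land = 37.1.

37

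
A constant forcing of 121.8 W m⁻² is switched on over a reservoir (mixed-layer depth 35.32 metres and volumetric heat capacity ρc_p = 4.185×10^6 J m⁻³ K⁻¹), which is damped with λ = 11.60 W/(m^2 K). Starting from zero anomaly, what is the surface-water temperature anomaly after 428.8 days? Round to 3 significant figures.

9.93 K

Areal heat capacity C = ρc_p × D = 4.185×10^6 × 35.32 = 1.48×10^8 J/(m^2 K).
τ = C / λ = 1.48×10^8 / 11.60 = 1.27×10^7 s.
Equilibrium anomaly ΔT_eq = F / λ = 121.8 / 11.60 = 10.5 K.
t = 428.8 days = 3.70×10^7 s, so t/τ = 2.91.
ΔT(t) = ΔT_eq (1 − e^(−t/τ)) = 10.5 × (1 − e^−2.91) = 9.93 K.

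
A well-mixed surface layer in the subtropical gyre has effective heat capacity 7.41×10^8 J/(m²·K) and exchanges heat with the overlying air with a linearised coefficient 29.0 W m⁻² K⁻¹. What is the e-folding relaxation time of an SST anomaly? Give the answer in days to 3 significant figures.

Areal heat capacity C = 7.41×10^8 J/(m²·K) (given).
Relaxation time τ = C / λ = 7.41×10^8 / 29.0 = 2.56×10^7 s.
In days: 2.56×10^7 s / (86400 s/day) = 296 days.

296 days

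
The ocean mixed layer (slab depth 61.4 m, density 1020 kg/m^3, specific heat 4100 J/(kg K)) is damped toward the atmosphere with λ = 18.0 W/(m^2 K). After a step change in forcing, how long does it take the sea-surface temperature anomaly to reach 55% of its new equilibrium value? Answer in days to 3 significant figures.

132 days

Areal heat capacity C = ρ c_p D = 1020 × 4100 × 61.4 = 2.57×10^8 J m⁻² K⁻¹.
τ = C / λ = 2.57×10^8 / 18.0 = 1.43×10^7 s.
Fraction reached: 1 − e^(−t/τ) = 0.55 ⇒ t = −τ ln(1 − 0.55) = τ × 0.799.
t = 1.14×10^7 s = 132 days.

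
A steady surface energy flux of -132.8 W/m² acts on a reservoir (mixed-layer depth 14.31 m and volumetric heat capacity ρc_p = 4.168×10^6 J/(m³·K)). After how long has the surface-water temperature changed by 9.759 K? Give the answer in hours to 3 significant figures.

Areal heat capacity C = ρc_p × D = 4.168×10^6 × 14.31 = 5.96×10^7 J m⁻² K⁻¹.
Time required: Δt = C ΔT / F = 5.96×10^7 × -9.759 / -132.8 = 4.38×10^6 s.
In hours: 4.38×10^6 s / (3600 s/hour) = 1220 hours.

1220 hours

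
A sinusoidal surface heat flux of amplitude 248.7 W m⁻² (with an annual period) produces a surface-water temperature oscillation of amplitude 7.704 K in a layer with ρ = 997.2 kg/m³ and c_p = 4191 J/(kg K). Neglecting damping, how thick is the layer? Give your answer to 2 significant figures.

39 m

ω = 2π / 3.15×10^7 s = 1.99×10^-7 s⁻¹.
Required C = F₀ / (A ω) = 248.7 / (7.704 × 1.99×10^-7) = 1.62×10^8 J/(m²·K).
D = C / (ρ c_p) = 1.62×10^8 / (997.2 × 4191) = 38.8 m.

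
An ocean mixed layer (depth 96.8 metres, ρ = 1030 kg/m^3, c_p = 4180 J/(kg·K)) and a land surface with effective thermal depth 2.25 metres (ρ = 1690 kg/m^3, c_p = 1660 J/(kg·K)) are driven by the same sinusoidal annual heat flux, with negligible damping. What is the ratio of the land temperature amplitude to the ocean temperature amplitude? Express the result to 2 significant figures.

66

C_ocean = 1030 × 4180 × 96.8 = 4.17×10^8 J/(m²·K).
C_land = 1690 × 1660 × 2.25 = 6.31×10^6 J/(m²·K).
Undamped amplitude ∝ 1/C, so A_land/A_ocean = C_ocean/C_land = 66.0.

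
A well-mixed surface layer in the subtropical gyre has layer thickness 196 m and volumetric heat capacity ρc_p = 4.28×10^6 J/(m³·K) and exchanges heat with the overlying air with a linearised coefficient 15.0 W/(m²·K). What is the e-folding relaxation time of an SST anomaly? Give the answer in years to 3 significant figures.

Areal heat capacity C = ρc_p × D = 4.28×10^6 × 196 = 8.39×10^8 J/(m^2 K).
Relaxation time τ = C / λ = 8.39×10^8 / 15.0 = 5.59×10^7 s.
In years: 5.59×10^7 s / (3.156×10^7 s/year) = 1.77 years.

1.77 years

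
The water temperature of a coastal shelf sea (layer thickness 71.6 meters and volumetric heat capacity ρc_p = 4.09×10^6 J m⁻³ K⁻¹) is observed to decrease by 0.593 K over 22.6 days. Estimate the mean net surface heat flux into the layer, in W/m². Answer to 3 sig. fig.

Areal heat capacity C = ρc_p × D = 4.09×10^6 × 71.6 = 2.93×10^8 J/(m^2 K).
Required heat per unit area: Q = C ΔT = 2.93×10^8 × -0.593 = -1.74×10^8 J/m².
Flux F = Q / Δt = -1.74×10^8 / 1.95×10^6 s = -88.9 W/m².

-88.9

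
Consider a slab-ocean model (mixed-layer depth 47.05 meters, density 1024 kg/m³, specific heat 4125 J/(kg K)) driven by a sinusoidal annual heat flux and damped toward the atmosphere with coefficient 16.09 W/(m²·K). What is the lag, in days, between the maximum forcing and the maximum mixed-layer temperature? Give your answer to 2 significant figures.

Areal heat capacity C = ρ c_p D = 1024 × 4125 × 47.05 = 1.99×10^8 J m⁻² K⁻¹.
ω = 2π / 3.15×10^7 s = 1.99×10^-7 s⁻¹.
Phase lag φ = arctan(Cω/λ) = arctan(39.6/16.09) = 1.18 rad.
Time lag = φ / ω = 1.18 / 1.99×10^-7 = 5.95×10^6 s = 68.8 days.

69 days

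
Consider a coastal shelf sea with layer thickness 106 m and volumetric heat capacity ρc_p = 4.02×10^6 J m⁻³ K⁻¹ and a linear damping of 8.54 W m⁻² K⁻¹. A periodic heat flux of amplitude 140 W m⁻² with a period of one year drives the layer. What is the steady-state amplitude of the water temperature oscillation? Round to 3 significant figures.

1.64 K

Areal heat capacity C = ρc_p × D = 4.02×10^6 × 106 = 4.26×10^8 J/(m²·K).
Angular frequency ω = 2π / T = 2π / 3.15×10^7 s = 1.99×10^-7 s⁻¹.
√((Cω)² + λ²) = √((84.9)² + 8.54²) = 85.3 W/(m²·K).
Amplitude A = F₀ / √((Cω)²+λ²) = 140 / 85.3 = 1.64 K.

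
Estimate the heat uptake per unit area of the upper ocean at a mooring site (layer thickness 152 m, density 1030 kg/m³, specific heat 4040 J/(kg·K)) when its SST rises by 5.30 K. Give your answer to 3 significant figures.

3.35×10^9

Areal heat capacity C = ρ c_p D = 1030 × 4040 × 152 = 6.33×10^8 J/(m²·K).
ΔQ = C ΔT = 6.33×10^8 × 5.30 = 3.35×10^9 J/m².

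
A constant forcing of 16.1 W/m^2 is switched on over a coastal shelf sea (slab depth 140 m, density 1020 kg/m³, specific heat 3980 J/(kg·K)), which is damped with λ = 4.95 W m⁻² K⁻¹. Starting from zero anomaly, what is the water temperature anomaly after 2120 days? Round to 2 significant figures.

2.6 K

Areal heat capacity C = ρ c_p D = 1020 × 3980 × 140 = 5.68×10^8 J/(m^2 K).
τ = C / λ = 5.68×10^8 / 4.95 = 1.15×10^8 s.
Equilibrium anomaly ΔT_eq = F / λ = 16.1 / 4.95 = 3.25 K.
t = 2120 days = 1.83×10^8 s, so t/τ = 1.60.
ΔT(t) = ΔT_eq (1 − e^(−t/τ)) = 3.25 × (1 − e^−1.60) = 2.59 K.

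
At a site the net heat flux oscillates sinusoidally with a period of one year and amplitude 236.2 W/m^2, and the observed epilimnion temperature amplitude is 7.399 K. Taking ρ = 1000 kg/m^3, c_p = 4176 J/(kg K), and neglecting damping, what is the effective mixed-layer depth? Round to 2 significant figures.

38 m

ω = 2π / 3.15×10^7 s = 1.99×10^-7 s⁻¹.
Required C = F₀ / (A ω) = 236.2 / (7.399 × 1.99×10^-7) = 1.60×10^8 J/(m²·K).
D = C / (ρ c_p) = 1.60×10^8 / (1000 × 4176) = 38.4 m.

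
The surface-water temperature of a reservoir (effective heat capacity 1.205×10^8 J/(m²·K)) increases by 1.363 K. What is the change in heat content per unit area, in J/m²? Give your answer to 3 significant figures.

Areal heat capacity C = 1.205×10^8 J/(m²·K) (given).
ΔQ = C ΔT = 1.20×10^8 × 1.363 = 1.64×10^8 J/m².

1.64×10^8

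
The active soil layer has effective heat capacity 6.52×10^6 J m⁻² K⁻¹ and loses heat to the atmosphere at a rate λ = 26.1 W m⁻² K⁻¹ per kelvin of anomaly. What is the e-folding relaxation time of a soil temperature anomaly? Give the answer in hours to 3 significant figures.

Areal heat capacity C = 6.52×10^6 J m⁻² K⁻¹ (given).
Relaxation time τ = C / λ = 6.52×10^6 / 26.1 = 2.50×10^5 s.
In hours: 2.50×10^5 s / (3600 s/hour) = 69.4 hours.

69.4 hours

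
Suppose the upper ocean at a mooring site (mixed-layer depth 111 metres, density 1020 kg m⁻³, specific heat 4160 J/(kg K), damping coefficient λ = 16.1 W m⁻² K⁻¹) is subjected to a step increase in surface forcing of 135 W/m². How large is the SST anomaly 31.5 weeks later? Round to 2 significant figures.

4.0 K

Areal heat capacity C = ρ c_p D = 1020 × 4160 × 111 = 4.71×10^8 J/(m²·K).
τ = C / λ = 4.71×10^8 / 16.1 = 2.93×10^7 s.
Equilibrium anomaly ΔT_eq = F / λ = 135 / 16.1 = 8.39 K.
t = 31.5 weeks = 1.91×10^7 s, so t/τ = 0.651.
ΔT(t) = ΔT_eq (1 − e^(−t/τ)) = 8.39 × (1 − e^−0.651) = 4.01 K.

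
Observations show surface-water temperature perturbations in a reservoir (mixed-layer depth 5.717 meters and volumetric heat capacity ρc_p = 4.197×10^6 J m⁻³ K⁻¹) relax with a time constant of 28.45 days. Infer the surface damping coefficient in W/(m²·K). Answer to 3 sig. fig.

9.76

Areal heat capacity C = ρc_p × D = 4.197×10^6 × 5.717 = 2.40×10^7 J/(m²·K).
τ = 28.45 days = 2.46×10^6 s.
λ = C / τ = 2.40×10^7 / 2.46×10^6 = 9.76 W/(m²·K).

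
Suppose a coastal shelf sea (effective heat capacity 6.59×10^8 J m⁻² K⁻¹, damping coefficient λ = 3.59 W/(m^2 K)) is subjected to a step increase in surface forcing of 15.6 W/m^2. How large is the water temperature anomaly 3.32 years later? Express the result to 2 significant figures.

1.9 K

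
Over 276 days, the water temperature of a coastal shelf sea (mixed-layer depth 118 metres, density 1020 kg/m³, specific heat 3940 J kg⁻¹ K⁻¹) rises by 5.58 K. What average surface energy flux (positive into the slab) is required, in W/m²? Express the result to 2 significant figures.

110

Areal heat capacity C = ρ c_p D = 1020 × 3940 × 118 = 4.74×10^8 J m⁻² K⁻¹.
Required heat per unit area: Q = C ΔT = 4.74×10^8 × 5.58 = 2.65×10^9 J/m².
Flux F = Q / Δt = 2.65×10^9 / 2.38×10^7 s = 111 W/m².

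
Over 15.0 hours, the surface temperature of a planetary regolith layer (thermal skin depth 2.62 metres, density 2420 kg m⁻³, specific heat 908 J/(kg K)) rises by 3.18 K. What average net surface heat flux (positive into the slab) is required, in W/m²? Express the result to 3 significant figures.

Areal heat capacity C = ρ c_p D = 2420 × 908 × 2.62 = 5.76×10^6 J/(m^2 K).
Required heat per unit area: Q = C ΔT = 5.76×10^6 × 3.18 = 1.83×10^7 J/m².
Flux F = Q / Δt = 1.83×10^7 / 54000 s = 339 W/m².

339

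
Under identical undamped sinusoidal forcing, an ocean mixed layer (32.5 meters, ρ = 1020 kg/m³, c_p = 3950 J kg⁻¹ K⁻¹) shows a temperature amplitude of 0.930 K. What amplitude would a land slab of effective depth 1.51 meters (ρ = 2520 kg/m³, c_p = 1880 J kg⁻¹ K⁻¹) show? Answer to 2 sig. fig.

C_ocean = 1.31×10^8 J/(m²·K); C_land = 7.15×10^6 J/(m²·K).
A ∝ 1/C ⇒ A_land = A_ocean × C_ocean/C_land = 0.930 × 18.3 = 17.0 K.

17 K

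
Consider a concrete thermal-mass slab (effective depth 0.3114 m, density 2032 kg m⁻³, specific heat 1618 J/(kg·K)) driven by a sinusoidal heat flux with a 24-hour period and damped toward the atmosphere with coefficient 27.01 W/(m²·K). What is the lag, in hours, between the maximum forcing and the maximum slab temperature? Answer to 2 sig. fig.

Areal heat capacity C = ρ c_p D = 2032 × 1618 × 0.3114 = 1.02×10^6 J/(m²·K).
ω = 2π / 86400 s = 7.27×10^-5 s⁻¹.
Phase lag φ = arctan(Cω/λ) = arctan(74.5/27.01) = 1.22 rad.
Time lag = φ / ω = 1.22 / 7.27×10^-5 = 16800 s = 4.67 hours.

4.7 hours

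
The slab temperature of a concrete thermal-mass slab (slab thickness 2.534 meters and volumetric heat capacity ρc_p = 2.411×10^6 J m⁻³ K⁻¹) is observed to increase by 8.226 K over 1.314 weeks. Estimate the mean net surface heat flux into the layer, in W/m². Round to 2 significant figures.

Areal heat capacity C = ρc_p × D = 2.411×10^6 × 2.534 = 6.11×10^6 J m⁻² K⁻¹.
Required heat per unit area: Q = C ΔT = 6.11×10^6 × 8.226 = 5.03×10^7 J/m².
Flux F = Q / Δt = 5.03×10^7 / 7.95×10^5 s = 63.2 W/m².

63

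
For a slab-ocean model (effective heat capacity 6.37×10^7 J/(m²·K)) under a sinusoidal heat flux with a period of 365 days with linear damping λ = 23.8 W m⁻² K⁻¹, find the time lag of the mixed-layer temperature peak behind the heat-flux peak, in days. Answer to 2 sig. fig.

28 days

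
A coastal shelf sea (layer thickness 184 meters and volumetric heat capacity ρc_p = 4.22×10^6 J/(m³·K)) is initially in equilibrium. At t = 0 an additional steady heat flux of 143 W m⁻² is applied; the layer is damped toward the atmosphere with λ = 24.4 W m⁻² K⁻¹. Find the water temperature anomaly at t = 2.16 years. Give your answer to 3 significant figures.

Areal heat capacity C = ρc_p × D = 4.22×10^6 × 184 = 7.76×10^8 J/(m²·K).
τ = C / λ = 7.76×10^8 / 24.4 = 3.18×10^7 s.
Equilibrium anomaly ΔT_eq = F / λ = 143 / 24.4 = 5.86 K.
t = 2.16 years = 6.82×10^7 s, so t/τ = 2.14.
ΔT(t) = ΔT_eq (1 − e^(−t/τ)) = 5.86 × (1 − e^−2.14) = 5.17 K.

5.17 K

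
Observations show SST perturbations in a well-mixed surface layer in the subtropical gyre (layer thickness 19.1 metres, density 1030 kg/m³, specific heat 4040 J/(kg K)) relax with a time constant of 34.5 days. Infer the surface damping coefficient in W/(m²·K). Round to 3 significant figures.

26.7

Areal heat capacity C = ρ c_p D = 1030 × 4040 × 19.1 = 7.95×10^7 J/(m^2 K).
τ = 34.5 days = 2.98×10^6 s.
λ = C / τ = 7.95×10^7 / 2.98×10^6 = 26.7 W/(m²·K).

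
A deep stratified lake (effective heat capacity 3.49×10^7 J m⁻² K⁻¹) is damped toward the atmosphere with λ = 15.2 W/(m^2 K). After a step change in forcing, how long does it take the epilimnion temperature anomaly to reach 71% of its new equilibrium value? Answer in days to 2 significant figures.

33 days

Areal heat capacity C = 3.49×10^7 J m⁻² K⁻¹ (given).
τ = C / λ = 3.49×10^7 / 15.2 = 2.30×10^6 s.
Fraction reached: 1 − e^(−t/τ) = 0.71 ⇒ t = −τ ln(1 − 0.71) = τ × 1.24.
t = 2.84×10^6 s = 32.9 days.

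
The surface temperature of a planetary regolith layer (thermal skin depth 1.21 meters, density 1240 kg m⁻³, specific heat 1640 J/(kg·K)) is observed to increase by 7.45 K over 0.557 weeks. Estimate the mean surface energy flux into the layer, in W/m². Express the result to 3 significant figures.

Areal heat capacity C = ρ c_p D = 1240 × 1640 × 1.21 = 2.46×10^6 J/(m^2 K).
Required heat per unit area: Q = C ΔT = 2.46×10^6 × 7.45 = 1.83×10^7 J/m².
Flux F = Q / Δt = 1.83×10^7 / 3.37×10^5 s = 54.4 W/m².

54.4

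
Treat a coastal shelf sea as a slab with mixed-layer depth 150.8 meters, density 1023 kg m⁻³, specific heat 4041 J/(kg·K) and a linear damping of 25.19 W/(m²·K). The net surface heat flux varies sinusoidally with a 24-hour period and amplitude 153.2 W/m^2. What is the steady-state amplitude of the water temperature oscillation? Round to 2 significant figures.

0.0034 K

Areal heat capacity C = ρ c_p D = 1023 × 4041 × 150.8 = 6.23×10^8 J m⁻² K⁻¹.
Angular frequency ω = 2π / T = 2π / 86400 s = 7.27×10^-5 s⁻¹.
√((Cω)² + λ²) = √((45300)² + 25.19²) = 45300 W/(m²·K).
Amplitude A = F₀ / √((Cω)²+λ²) = 153.2 / 45300 = 0.00338 K.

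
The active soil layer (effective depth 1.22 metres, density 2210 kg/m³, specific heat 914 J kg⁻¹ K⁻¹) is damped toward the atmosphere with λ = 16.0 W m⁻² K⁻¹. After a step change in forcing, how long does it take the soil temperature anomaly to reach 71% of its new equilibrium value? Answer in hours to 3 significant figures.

53.0 hours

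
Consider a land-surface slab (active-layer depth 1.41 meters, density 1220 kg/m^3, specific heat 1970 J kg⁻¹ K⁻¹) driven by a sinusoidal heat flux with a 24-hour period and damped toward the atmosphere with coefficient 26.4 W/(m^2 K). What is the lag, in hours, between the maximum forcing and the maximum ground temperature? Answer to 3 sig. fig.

Areal heat capacity C = ρ c_p D = 1220 × 1970 × 1.41 = 3.39×10^6 J m⁻² K⁻¹.
ω = 2π / 86400 s = 7.27×10^-5 s⁻¹.
Phase lag φ = arctan(Cω/λ) = arctan(246/26.4) = 1.46 rad.
Time lag = φ / ω = 1.46 / 7.27×10^-5 = 20100 s = 5.59 hours.

5.59 hours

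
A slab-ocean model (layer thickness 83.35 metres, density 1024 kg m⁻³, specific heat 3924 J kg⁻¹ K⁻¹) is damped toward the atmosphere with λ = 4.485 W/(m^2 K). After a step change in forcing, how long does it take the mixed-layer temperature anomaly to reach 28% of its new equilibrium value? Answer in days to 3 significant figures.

Areal heat capacity C = ρ c_p D = 1024 × 3924 × 83.35 = 3.35×10^8 J/(m^2 K).
τ = C / λ = 3.35×10^8 / 4.485 = 7.47×10^7 s.
Fraction reached: 1 − e^(−t/τ) = 0.28 ⇒ t = −τ ln(1 − 0.28) = τ × 0.329.
t = 2.45×10^7 s = 284 days.

284 days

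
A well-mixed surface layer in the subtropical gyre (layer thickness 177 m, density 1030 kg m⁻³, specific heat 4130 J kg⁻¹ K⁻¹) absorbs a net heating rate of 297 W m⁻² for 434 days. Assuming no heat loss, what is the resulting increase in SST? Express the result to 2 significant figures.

Areal heat capacity C = ρ c_p D = 1030 × 4130 × 177 = 7.53×10^8 J/(m²·K).
Net heat input Q = F Δt = 297 × (434 days × 86400 s/day) = 1.11×10^10 J/m².
ΔT = Q / C = 1.11×10^10 / 7.53×10^8 = 14.8 K.

15 K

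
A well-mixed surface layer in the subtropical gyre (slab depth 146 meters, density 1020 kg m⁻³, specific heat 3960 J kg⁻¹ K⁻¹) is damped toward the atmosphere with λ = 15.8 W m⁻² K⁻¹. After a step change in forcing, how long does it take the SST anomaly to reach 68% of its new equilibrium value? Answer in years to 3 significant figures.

Areal heat capacity C = ρ c_p D = 1020 × 3960 × 146 = 5.90×10^8 J/(m^2 K).
τ = C / λ = 5.90×10^8 / 15.8 = 3.73×10^7 s.
Fraction reached: 1 − e^(−t/τ) = 0.68 ⇒ t = −τ ln(1 − 0.68) = τ × 1.14.
t = 4.25×10^7 s = 1.35 years.

1.35 years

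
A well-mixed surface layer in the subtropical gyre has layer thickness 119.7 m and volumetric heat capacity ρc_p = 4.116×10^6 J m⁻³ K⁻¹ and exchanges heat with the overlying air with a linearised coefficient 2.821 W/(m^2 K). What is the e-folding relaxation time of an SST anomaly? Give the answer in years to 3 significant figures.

Areal heat capacity C = ρc_p × D = 4.116×10^6 × 119.7 = 4.93×10^8 J/(m^2 K).
Relaxation time τ = C / λ = 4.93×10^8 / 2.821 = 1.75×10^8 s.
In years: 1.75×10^8 s / (3.156×10^7 s/year) = 5.53 years.

5.53 years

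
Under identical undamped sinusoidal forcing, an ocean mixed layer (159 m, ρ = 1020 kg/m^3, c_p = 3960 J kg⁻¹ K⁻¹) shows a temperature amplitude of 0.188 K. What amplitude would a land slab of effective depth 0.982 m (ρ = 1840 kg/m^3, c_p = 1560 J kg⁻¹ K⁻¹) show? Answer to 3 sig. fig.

42.8 K

C_ocean = 6.42×10^8 J/(m²·K); C_land = 2.82×10^6 J/(m²·K).
A ∝ 1/C ⇒ A_land = A_ocean × C_ocean/C_land = 0.188 × 228 = 42.8 K.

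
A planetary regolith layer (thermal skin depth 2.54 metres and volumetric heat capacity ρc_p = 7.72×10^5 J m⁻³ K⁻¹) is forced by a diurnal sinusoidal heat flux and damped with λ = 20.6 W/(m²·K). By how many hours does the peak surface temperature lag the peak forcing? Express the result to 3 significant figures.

Areal heat capacity C = ρc_p × D = 7.72×10^5 × 2.54 = 1.96×10^6 J/(m^2 K).
ω = 2π / 86400 s = 7.27×10^-5 s⁻¹.
Phase lag φ = arctan(Cω/λ) = arctan(143/20.6) = 1.43 rad.
Time lag = φ / ω = 1.43 / 7.27×10^-5 = 19600 s = 5.45 hours.

5.45 hours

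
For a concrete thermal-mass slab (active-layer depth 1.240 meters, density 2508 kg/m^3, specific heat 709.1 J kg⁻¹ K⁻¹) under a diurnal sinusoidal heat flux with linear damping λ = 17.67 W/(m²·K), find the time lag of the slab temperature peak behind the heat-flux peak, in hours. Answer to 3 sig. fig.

5.58 hours

Areal heat capacity C = ρ c_p D = 2508 × 709.1 × 1.240 = 2.21×10^6 J/(m²·K).
ω = 2π / 86400 s = 7.27×10^-5 s⁻¹.
Phase lag φ = arctan(Cω/λ) = arctan(160/17.67) = 1.46 rad.
Time lag = φ / ω = 1.46 / 7.27×10^-5 = 20100 s = 5.58 hours.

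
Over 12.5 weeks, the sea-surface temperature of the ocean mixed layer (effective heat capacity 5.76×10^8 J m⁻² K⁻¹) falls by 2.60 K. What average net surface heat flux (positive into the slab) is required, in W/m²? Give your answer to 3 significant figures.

Areal heat capacity C = 5.76×10^8 J m⁻² K⁻¹ (given).
Required heat per unit area: Q = C ΔT = 5.76×10^8 × -2.60 = -1.50×10^9 J/m².
Flux F = Q / Δt = -1.50×10^9 / 7.56×10^6 s = -198 W/m².

-198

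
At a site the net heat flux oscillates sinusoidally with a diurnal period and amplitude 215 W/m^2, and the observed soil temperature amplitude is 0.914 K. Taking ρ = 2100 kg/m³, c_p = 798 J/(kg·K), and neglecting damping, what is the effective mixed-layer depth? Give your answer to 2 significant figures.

ω = 2π / 86400 s = 7.27×10^-5 s⁻¹.
Required C = F₀ / (A ω) = 215 / (0.914 × 7.27×10^-5) = 3.23×10^6 J/(m²·K).
D = C / (ρ c_p) = 3.23×10^6 / (2100 × 798) = 1.93 m.

1.9 m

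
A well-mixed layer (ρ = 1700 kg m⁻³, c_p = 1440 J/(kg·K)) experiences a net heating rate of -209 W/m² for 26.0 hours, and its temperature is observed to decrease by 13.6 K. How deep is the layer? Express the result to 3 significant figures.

Heat input Q = F Δt = -209 × 93600 s = -1.96×10^7 J/m².
Required areal heat capacity C = Q / ΔT = 1.44×10^6 J/(m²·K).
Depth D = C / (ρ c_p) = 1.44×10^6 / (1700 × 1440) = 0.588 m.

0.588 m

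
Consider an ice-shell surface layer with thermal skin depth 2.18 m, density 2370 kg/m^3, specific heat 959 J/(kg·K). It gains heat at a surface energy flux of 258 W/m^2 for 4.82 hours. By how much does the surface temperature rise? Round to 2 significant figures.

Areal heat capacity C = ρ c_p D = 2370 × 959 × 2.18 = 4.95×10^6 J m⁻² K⁻¹.
Net heat input Q = F Δt = 258 × (4.82 hours × 3600 s/hour) = 4.48×10^6 J/m².
ΔT = Q / C = 4.48×10^6 / 4.95×10^6 = 0.904 K.

0.90 K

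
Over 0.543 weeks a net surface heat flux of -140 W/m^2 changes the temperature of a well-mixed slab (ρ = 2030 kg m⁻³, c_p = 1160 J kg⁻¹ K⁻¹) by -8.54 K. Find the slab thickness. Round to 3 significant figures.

2.29 m

Heat input Q = F Δt = -140 × 3.28×10^5 s = -4.60×10^7 J/m².
Required areal heat capacity C = Q / ΔT = 5.38×10^6 J/(m²·K).
Depth D = C / (ρ c_p) = 5.38×10^6 / (2030 × 1160) = 2.29 m.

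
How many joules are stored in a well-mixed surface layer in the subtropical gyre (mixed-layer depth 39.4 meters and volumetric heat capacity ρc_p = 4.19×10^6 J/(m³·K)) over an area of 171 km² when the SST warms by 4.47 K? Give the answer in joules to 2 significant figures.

1.3×10^17 J

Areal heat capacity C = ρc_p × D = 4.19×10^6 × 39.4 = 1.65×10^8 J m⁻² K⁻¹.
Heat per unit area: q = C ΔT = 1.65×10^8 × 4.47 = 7.38×10^8 J/m².
Total heat: Q = q × A = 7.38×10^8 × (171 × 10⁶ m²) = 1.26×10^17 J.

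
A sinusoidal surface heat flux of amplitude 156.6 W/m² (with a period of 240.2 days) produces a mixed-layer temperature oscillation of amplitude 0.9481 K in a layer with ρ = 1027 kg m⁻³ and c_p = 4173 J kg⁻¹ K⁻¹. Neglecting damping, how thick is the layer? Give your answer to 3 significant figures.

ω = 2π / 2.08×10^7 s = 3.03×10^-7 s⁻¹.
Required C = F₀ / (A ω) = 156.6 / (0.9481 × 3.03×10^-7) = 5.46×10^8 J/(m²·K).
D = C / (ρ c_p) = 5.46×10^8 / (1027 × 4173) = 127 m.

127 m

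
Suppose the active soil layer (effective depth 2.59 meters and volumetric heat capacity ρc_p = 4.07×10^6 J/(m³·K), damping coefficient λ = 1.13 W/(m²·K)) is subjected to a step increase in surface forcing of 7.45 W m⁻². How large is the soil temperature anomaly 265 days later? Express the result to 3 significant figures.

Areal heat capacity C = ρc_p × D = 4.07×10^6 × 2.59 = 1.05×10^7 J m⁻² K⁻¹.
τ = C / λ = 1.05×10^7 / 1.13 = 9.33×10^6 s.
Equilibrium anomaly ΔT_eq = F / λ = 7.45 / 1.13 = 6.59 K.
t = 265 days = 2.29×10^7 s, so t/τ = 2.45.
ΔT(t) = ΔT_eq (1 − e^(−t/τ)) = 6.59 × (1 − e^−2.45) = 6.03 K.

6.03 K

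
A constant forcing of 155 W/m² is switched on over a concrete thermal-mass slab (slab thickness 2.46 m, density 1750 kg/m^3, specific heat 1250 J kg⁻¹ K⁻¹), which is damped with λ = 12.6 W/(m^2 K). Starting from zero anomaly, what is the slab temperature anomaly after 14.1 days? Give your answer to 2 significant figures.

Areal heat capacity C = ρ c_p D = 1750 × 1250 × 2.46 = 5.38×10^6 J m⁻² K⁻¹.
τ = C / λ = 5.38×10^6 / 12.6 = 4.27×10^5 s.
Equilibrium anomaly ΔT_eq = F / λ = 155 / 12.6 = 12.3 K.
t = 14.1 days = 1.22×10^6 s, so t/τ = 2.85.
ΔT(t) = ΔT_eq (1 − e^(−t/τ)) = 12.3 × (1 − e^−2.85) = 11.6 K.

12 K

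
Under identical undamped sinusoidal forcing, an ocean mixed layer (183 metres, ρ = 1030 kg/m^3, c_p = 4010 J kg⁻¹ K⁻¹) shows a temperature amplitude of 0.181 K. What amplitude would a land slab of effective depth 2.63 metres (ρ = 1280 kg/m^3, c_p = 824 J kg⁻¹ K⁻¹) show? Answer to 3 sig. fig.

C_ocean = 7.56×10^8 J/(m²·K); C_land = 2.77×10^6 J/(m²·K).
A ∝ 1/C ⇒ A_land = A_ocean × C_ocean/C_land = 0.181 × 272 = 49.3 K.

49.3 K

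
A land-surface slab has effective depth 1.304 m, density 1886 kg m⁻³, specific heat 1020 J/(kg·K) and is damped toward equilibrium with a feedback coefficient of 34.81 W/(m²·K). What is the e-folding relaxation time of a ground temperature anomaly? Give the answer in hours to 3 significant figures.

Areal heat capacity C = ρ c_p D = 1886 × 1020 × 1.304 = 2.51×10^6 J m⁻² K⁻¹.
Relaxation time τ = C / λ = 2.51×10^6 / 34.81 = 72100 s.
In hours: 72100 s / (3600 s/hour) = 20.0 hours.

20.0 hours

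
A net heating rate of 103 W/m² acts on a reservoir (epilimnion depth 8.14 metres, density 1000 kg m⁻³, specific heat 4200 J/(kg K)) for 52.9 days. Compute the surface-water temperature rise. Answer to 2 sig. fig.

14 K

Areal heat capacity C = ρ c_p D = 1000 × 4200 × 8.14 = 3.42×10^7 J/(m^2 K).
Net heat input Q = F Δt = 103 × (52.9 days × 86400 s/day) = 4.71×10^8 J/m².
ΔT = Q / C = 4.71×10^8 / 3.42×10^7 = 13.8 K.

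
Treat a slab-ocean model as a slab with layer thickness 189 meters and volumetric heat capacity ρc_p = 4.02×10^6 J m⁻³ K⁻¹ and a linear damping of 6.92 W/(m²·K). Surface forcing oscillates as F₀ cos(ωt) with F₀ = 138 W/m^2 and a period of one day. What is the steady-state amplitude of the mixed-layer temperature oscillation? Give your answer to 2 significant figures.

Areal heat capacity C = ρc_p × D = 4.02×10^6 × 189 = 7.60×10^8 J/(m^2 K).
Angular frequency ω = 2π / T = 2π / 86400 s = 7.27×10^-5 s⁻¹.
√((Cω)² + λ²) = √((55300)² + 6.92²) = 55300 W/(m²·K).
Amplitude A = F₀ / √((Cω)²+λ²) = 138 / 55300 = 0.00250 K.

0.0025 K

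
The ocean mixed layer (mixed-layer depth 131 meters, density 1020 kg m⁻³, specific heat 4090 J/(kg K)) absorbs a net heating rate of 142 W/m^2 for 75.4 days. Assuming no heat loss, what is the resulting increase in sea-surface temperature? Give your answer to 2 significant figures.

Areal heat capacity C = ρ c_p D = 1020 × 4090 × 131 = 5.47×10^8 J m⁻² K⁻¹.
Net heat input Q = F Δt = 142 × (75.4 days × 86400 s/day) = 9.25×10^8 J/m².
ΔT = Q / C = 9.25×10^8 / 5.47×10^8 = 1.69 K.

1.7 K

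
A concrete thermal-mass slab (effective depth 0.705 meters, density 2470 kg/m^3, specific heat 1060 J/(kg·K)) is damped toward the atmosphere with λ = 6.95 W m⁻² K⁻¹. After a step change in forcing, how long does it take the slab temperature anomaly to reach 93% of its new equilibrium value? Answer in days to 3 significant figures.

Areal heat capacity C = ρ c_p D = 2470 × 1060 × 0.705 = 1.85×10^6 J m⁻² K⁻¹.
τ = C / λ = 1.85×10^6 / 6.95 = 2.66×10^5 s.
Fraction reached: 1 − e^(−t/τ) = 0.93 ⇒ t = −τ ln(1 − 0.93) = τ × 2.66.
t = 7.06×10^5 s = 8.17 days.

8.17 days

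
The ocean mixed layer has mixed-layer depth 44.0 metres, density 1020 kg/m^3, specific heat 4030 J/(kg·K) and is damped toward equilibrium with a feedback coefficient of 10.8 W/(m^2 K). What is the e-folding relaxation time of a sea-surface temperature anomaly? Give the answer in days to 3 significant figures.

Areal heat capacity C = ρ c_p D = 1020 × 4030 × 44.0 = 1.81×10^8 J/(m²·K).
Relaxation time τ = C / λ = 1.81×10^8 / 10.8 = 1.67×10^7 s.
In days: 1.67×10^7 s / (86400 s/day) = 194 days.

194 days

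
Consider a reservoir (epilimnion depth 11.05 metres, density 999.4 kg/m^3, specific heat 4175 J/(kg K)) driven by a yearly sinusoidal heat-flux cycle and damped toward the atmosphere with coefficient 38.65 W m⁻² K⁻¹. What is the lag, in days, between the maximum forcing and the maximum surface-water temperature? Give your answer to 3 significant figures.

Areal heat capacity C = ρ c_p D = 999.4 × 4175 × 11.05 = 4.61×10^7 J/(m²·K).
ω = 2π / 3.15×10^7 s = 1.99×10^-7 s⁻¹.
Phase lag φ = arctan(Cω/λ) = arctan(9.19/38.65) = 0.233 rad.
Time lag = φ / ω = 0.233 / 1.99×10^-7 = 1.17×10^6 s = 13.6 days.

13.6 days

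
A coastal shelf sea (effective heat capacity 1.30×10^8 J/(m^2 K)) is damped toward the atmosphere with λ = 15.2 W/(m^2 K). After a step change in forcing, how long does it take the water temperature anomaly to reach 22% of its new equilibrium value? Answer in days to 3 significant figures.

Areal heat capacity C = 1.30×10^8 J/(m^2 K) (given).
τ = C / λ = 1.30×10^8 / 15.2 = 8.55×10^6 s.
Fraction reached: 1 − e^(−t/τ) = 0.22 ⇒ t = −τ ln(1 − 0.22) = τ × 0.248.
t = 2.12×10^6 s = 24.6 days.

24.6 days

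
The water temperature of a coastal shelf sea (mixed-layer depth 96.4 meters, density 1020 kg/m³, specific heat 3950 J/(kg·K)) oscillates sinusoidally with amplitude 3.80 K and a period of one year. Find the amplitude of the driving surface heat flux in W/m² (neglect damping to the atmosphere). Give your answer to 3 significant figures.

294

Areal heat capacity C = ρ c_p D = 1020 × 3950 × 96.4 = 3.88×10^8 J/(m²·K).
ω = 2π / 3.15×10^7 s = 1.99×10^-7 s⁻¹.
Cω = 3.88×10^8 × 1.99×10^-7 = 77.4 W/(m²·K).
F₀ = A × Cω = 3.80 × 77.4 = 294 W/m².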